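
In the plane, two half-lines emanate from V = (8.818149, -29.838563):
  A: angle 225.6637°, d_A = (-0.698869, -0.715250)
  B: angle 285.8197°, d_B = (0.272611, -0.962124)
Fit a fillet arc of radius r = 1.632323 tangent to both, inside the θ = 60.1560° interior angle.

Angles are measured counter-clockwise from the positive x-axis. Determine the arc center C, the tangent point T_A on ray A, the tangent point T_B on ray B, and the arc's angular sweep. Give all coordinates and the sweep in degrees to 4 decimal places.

center=(8.0160,-32.9952) T_A=(6.8485,-31.8544) T_B=(9.5865,-32.5502) sweep=119.8440

bisector direction at 255.7417° = (-0.246294,-0.969195)
center distance |VC| = r/sin(θ/2) = 1.632323/sin(30.0780°) = 3.256969
C = V + |VC|·bis = (8.0160,-32.9952)
T_A = V + ((C−V)·d_A)·d_A = V + 2.8184·d_A = (6.8485,-31.8544)
T_B = V + ((C−V)·d_B)·d_B = V + 2.8184·d_B = (9.5865,-32.5502)
sweep = 180° − θ = 119.8440°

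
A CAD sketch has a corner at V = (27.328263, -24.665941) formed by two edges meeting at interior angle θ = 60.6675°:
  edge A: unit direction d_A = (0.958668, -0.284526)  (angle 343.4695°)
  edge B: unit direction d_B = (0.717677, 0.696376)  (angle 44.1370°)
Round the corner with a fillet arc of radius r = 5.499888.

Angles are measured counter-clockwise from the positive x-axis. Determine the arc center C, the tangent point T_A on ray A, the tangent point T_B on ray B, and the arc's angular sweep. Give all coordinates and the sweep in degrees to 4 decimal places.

bisector direction at 13.8032° = (0.971121,0.238589)
center distance |VC| = r/sin(θ/2) = 5.499888/sin(30.3337°) = 10.890088
C = V + |VC|·bis = (37.9039,-22.0677)
T_A = V + ((C−V)·d_A)·d_A = V + 9.3992·d_A = (36.3390,-27.3403)
T_B = V + ((C−V)·d_B)·d_B = V + 9.3992·d_B = (34.0739,-18.1205)
sweep = 180° − θ = 119.3325°

center=(37.9039,-22.0677) T_A=(36.3390,-27.3403) T_B=(34.0739,-18.1205) sweep=119.3325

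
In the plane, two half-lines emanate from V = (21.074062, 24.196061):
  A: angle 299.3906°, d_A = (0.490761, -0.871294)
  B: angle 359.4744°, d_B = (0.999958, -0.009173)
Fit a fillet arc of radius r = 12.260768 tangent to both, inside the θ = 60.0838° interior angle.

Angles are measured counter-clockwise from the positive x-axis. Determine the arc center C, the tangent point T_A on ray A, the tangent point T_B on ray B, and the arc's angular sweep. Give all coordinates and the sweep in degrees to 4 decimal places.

bisector direction at 329.4325° = (0.861031,-0.508553)
center distance |VC| = r/sin(θ/2) = 12.260768/sin(30.0419°) = 24.490522
C = V + |VC|·bis = (42.1612,11.7413)
T_A = V + ((C−V)·d_A)·d_A = V + 21.2005·d_A = (31.4784,5.7242)
T_B = V + ((C−V)·d_B)·d_B = V + 21.2005·d_B = (42.2736,24.0016)
sweep = 180° − θ = 119.9162°

center=(42.1612,11.7413) T_A=(31.4784,5.7242) T_B=(42.2736,24.0016) sweep=119.9162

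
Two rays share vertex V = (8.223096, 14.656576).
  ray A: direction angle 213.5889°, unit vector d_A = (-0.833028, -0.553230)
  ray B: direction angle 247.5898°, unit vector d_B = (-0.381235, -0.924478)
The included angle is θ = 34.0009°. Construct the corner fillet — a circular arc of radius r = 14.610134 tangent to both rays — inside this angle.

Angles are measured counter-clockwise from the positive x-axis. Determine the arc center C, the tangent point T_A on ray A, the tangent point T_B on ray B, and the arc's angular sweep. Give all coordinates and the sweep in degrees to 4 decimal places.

center=(-23.5014,-23.9509) T_A=(-31.5842,-11.7802) T_B=(-9.9947,-29.5208) sweep=145.9991

bisector direction at 230.5893° = (-0.634874,-0.772616)
center distance |VC| = r/sin(θ/2) = 14.610134/sin(17.0005°) = 49.969811
C = V + |VC|·bis = (-23.5014,-23.9509)
T_A = V + ((C−V)·d_A)·d_A = V + 47.7863·d_A = (-31.5842,-11.7802)
T_B = V + ((C−V)·d_B)·d_B = V + 47.7863·d_B = (-9.9947,-29.5208)
sweep = 180° − θ = 145.9991°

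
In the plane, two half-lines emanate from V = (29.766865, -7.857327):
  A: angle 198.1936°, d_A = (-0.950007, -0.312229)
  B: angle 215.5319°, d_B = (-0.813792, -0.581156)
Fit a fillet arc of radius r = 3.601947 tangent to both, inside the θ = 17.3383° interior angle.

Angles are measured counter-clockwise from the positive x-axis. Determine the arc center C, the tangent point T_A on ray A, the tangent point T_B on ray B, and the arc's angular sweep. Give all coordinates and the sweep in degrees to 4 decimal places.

center=(8.4486,-18.6553) T_A=(7.3240,-15.2334) T_B=(10.5419,-21.5865) sweep=162.6617

bisector direction at 206.8627° = (-0.892091,-0.451855)
center distance |VC| = r/sin(θ/2) = 3.601947/sin(8.6692°) = 23.896911
C = V + |VC|·bis = (8.4486,-18.6553)
T_A = V + ((C−V)·d_A)·d_A = V + 23.6239·d_A = (7.3240,-15.2334)
T_B = V + ((C−V)·d_B)·d_B = V + 23.6239·d_B = (10.5419,-21.5865)
sweep = 180° − θ = 162.6617°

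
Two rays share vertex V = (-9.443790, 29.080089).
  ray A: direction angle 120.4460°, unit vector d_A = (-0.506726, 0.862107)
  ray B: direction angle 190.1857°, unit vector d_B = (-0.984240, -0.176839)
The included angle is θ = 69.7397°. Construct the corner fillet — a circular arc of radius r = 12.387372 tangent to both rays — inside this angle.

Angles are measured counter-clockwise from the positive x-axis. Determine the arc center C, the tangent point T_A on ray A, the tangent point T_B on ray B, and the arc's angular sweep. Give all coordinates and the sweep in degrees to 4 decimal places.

center=(-29.1310,38.1286) T_A=(-18.4518,44.4056) T_B=(-26.9404,25.9365) sweep=110.2603

bisector direction at 155.3158° = (-0.908624,0.417616)
center distance |VC| = r/sin(θ/2) = 12.387372/sin(34.8698°) = 21.667070
C = V + |VC|·bis = (-29.1310,38.1286)
T_A = V + ((C−V)·d_A)·d_A = V + 17.7768·d_A = (-18.4518,44.4056)
T_B = V + ((C−V)·d_B)·d_B = V + 17.7768·d_B = (-26.9404,25.9365)
sweep = 180° − θ = 110.2603°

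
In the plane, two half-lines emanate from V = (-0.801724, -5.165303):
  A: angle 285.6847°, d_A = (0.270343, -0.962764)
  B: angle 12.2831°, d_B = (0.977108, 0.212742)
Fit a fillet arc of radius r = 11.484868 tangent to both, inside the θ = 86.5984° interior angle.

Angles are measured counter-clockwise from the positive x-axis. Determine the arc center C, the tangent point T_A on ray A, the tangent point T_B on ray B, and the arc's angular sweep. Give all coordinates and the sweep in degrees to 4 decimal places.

center=(13.5504,-13.7944) T_A=(2.4932,-16.8993) T_B=(11.1071,-2.5724) sweep=93.4016

bisector direction at 328.9839° = (0.857023,-0.515279)
center distance |VC| = r/sin(θ/2) = 11.484868/sin(43.2992°) = 16.746472
C = V + |VC|·bis = (13.5504,-13.7944)
T_A = V + ((C−V)·d_A)·d_A = V + 12.1878·d_A = (2.4932,-16.8993)
T_B = V + ((C−V)·d_B)·d_B = V + 12.1878·d_B = (11.1071,-2.5724)
sweep = 180° − θ = 93.4016°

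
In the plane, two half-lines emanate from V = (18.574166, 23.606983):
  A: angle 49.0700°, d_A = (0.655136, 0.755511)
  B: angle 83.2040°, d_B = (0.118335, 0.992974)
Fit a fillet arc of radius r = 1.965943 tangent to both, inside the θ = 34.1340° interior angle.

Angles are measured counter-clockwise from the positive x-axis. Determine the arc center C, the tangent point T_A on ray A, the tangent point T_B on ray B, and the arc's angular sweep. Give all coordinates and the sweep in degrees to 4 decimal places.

bisector direction at 66.1370° = (0.404551,0.914515)
center distance |VC| = r/sin(θ/2) = 1.965943/sin(17.0670°) = 6.698506
C = V + |VC|·bis = (21.2841,29.7329)
T_A = V + ((C−V)·d_A)·d_A = V + 6.4035·d_A = (22.7693,28.4449)
T_B = V + ((C−V)·d_B)·d_B = V + 6.4035·d_B = (19.3319,29.9655)
sweep = 180° − θ = 145.8660°

center=(21.2841,29.7329) T_A=(22.7693,28.4449) T_B=(19.3319,29.9655) sweep=145.8660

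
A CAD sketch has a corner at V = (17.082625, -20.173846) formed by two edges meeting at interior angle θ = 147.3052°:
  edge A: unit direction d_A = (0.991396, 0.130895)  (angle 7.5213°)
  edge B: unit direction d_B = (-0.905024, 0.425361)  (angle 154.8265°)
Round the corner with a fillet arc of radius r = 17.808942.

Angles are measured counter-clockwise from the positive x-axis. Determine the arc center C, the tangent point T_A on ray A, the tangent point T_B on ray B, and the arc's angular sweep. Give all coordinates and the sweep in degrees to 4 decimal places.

center=(19.9303,-1.8344) T_A=(22.2614,-19.4901) T_B=(12.3551,-17.9519) sweep=32.6948

bisector direction at 81.1739° = (0.153436,0.988159)
center distance |VC| = r/sin(θ/2) = 17.808942/sin(73.6526°) = 18.559241
C = V + |VC|·bis = (19.9303,-1.8344)
T_A = V + ((C−V)·d_A)·d_A = V + 5.2237·d_A = (22.2614,-19.4901)
T_B = V + ((C−V)·d_B)·d_B = V + 5.2237·d_B = (12.3551,-17.9519)
sweep = 180° − θ = 32.6948°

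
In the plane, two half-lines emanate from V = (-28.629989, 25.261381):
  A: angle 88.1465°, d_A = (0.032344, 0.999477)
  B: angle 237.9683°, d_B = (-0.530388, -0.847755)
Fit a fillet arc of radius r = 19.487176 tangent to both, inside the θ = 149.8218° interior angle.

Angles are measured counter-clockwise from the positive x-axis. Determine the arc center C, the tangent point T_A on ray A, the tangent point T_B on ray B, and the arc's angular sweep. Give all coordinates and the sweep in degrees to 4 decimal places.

center=(-47.9370,31.1430) T_A=(-28.4601,30.5127) T_B=(-31.4167,20.8072) sweep=30.1782

bisector direction at 163.0574° = (-0.956597,0.291414)
center distance |VC| = r/sin(θ/2) = 19.487176/sin(74.9109°) = 20.183044
C = V + |VC|·bis = (-47.9370,31.1430)
T_A = V + ((C−V)·d_A)·d_A = V + 5.2541·d_A = (-28.4601,30.5127)
T_B = V + ((C−V)·d_B)·d_B = V + 5.2541·d_B = (-31.4167,20.8072)
sweep = 180° − θ = 30.1782°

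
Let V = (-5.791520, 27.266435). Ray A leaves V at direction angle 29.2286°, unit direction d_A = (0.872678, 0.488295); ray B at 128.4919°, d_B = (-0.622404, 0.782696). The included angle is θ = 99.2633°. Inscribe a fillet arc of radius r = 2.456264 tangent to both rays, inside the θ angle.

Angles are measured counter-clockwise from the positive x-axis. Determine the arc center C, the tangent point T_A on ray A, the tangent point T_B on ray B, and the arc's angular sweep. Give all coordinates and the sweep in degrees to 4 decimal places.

center=(-5.1687,30.4296) T_A=(-3.9693,28.2860) T_B=(-7.0912,28.9008) sweep=80.7367

bisector direction at 78.8603° = (0.193203,0.981159)
center distance |VC| = r/sin(θ/2) = 2.456264/sin(49.6317°) = 3.223883
C = V + |VC|·bis = (-5.1687,30.4296)
T_A = V + ((C−V)·d_A)·d_A = V + 2.0881·d_A = (-3.9693,28.2860)
T_B = V + ((C−V)·d_B)·d_B = V + 2.0881·d_B = (-7.0912,28.9008)
sweep = 180° − θ = 80.7367°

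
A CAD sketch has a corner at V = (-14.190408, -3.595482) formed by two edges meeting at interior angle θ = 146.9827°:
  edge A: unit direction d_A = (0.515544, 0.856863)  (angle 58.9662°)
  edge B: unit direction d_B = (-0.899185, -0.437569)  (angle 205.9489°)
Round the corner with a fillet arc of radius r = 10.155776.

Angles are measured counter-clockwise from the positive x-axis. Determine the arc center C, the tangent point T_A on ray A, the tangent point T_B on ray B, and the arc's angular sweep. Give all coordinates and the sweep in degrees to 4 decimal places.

bisector direction at 132.4575° = (-0.675044,0.737778)
center distance |VC| = r/sin(θ/2) = 10.155776/sin(73.4913°) = 10.592429
C = V + |VC|·bis = (-21.3408,4.2194)
T_A = V + ((C−V)·d_A)·d_A = V + 3.0099·d_A = (-12.6386,-1.0164)
T_B = V + ((C−V)·d_B)·d_B = V + 3.0099·d_B = (-16.8969,-4.9125)
sweep = 180° − θ = 33.0173°

center=(-21.3408,4.2194) T_A=(-12.6386,-1.0164) T_B=(-16.8969,-4.9125) sweep=33.0173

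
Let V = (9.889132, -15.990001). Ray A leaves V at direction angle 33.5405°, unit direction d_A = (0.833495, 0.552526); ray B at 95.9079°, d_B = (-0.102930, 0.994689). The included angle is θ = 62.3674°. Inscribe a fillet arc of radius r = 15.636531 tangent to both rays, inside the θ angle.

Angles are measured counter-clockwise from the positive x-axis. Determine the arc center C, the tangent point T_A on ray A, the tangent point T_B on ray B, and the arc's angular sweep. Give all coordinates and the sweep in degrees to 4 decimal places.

center=(22.7834,11.3178) T_A=(31.4230,-1.7152) T_B=(7.2299,9.7083) sweep=117.6326

bisector direction at 64.7242° = (0.426976,0.904263)
center distance |VC| = r/sin(θ/2) = 15.636531/sin(31.1837°) = 30.198966
C = V + |VC|·bis = (22.7834,11.3178)
T_A = V + ((C−V)·d_A)·d_A = V + 25.8356·d_A = (31.4230,-1.7152)
T_B = V + ((C−V)·d_B)·d_B = V + 25.8356·d_B = (7.2299,9.7083)
sweep = 180° − θ = 117.6326°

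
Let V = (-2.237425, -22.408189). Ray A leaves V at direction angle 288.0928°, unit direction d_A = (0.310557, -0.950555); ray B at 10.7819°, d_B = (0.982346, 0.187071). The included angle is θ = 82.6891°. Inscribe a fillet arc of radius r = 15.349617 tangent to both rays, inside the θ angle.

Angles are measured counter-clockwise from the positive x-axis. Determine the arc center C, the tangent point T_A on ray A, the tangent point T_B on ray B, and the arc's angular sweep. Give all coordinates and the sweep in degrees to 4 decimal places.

center=(17.7708,-34.2234) T_A=(3.1802,-38.9904) T_B=(14.8993,-19.1448) sweep=97.3109

bisector direction at 329.4374° = (0.861074,-0.508480)
center distance |VC| = r/sin(θ/2) = 15.349617/sin(41.3445°) = 23.236378
C = V + |VC|·bis = (17.7708,-34.2234)
T_A = V + ((C−V)·d_A)·d_A = V + 17.4447·d_A = (3.1802,-38.9904)
T_B = V + ((C−V)·d_B)·d_B = V + 17.4447·d_B = (14.8993,-19.1448)
sweep = 180° − θ = 97.3109°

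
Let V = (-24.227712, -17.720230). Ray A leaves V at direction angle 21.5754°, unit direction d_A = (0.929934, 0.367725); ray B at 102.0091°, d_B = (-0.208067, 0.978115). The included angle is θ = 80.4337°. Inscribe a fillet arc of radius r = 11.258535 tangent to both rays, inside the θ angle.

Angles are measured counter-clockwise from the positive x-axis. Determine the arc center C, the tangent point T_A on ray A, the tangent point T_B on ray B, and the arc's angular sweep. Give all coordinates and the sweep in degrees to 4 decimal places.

bisector direction at 61.7923° = (0.472670,0.881240)
center distance |VC| = r/sin(θ/2) = 11.258535/sin(40.2169°) = 17.436648
C = V + |VC|·bis = (-15.9859,-2.3544)
T_A = V + ((C−V)·d_A)·d_A = V + 13.3147·d_A = (-11.8459,-12.8241)
T_B = V + ((C−V)·d_B)·d_B = V + 13.3147·d_B = (-26.9981,-4.6969)
sweep = 180° − θ = 99.5663°

center=(-15.9859,-2.3544) T_A=(-11.8459,-12.8241) T_B=(-26.9981,-4.6969) sweep=99.5663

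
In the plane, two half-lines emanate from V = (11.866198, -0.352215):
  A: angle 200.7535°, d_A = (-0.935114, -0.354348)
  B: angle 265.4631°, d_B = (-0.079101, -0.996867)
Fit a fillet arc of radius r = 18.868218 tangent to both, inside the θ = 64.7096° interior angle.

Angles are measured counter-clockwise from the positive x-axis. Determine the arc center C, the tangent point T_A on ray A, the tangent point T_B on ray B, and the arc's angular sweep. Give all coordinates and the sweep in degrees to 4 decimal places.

center=(-9.2988,-28.5499) T_A=(-15.9847,-10.9059) T_B=(9.5103,-30.0424) sweep=115.2904

bisector direction at 233.1083° = (-0.600304,-0.799772)
center distance |VC| = r/sin(θ/2) = 18.868218/sin(32.3548°) = 35.257117
C = V + |VC|·bis = (-9.2988,-28.5499)
T_A = V + ((C−V)·d_A)·d_A = V + 29.7835·d_A = (-15.9847,-10.9059)
T_B = V + ((C−V)·d_B)·d_B = V + 29.7835·d_B = (9.5103,-30.0424)
sweep = 180° − θ = 115.2904°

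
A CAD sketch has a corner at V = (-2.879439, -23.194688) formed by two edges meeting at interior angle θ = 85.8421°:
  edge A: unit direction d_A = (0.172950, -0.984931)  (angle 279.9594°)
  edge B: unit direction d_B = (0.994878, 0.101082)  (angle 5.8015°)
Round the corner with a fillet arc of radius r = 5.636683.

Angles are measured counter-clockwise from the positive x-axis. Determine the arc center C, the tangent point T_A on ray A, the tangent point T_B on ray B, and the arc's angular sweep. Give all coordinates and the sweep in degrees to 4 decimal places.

center=(3.7206,-28.1898) T_A=(-1.8311,-29.1647) T_B=(3.1508,-22.5820) sweep=94.1579

bisector direction at 322.8804° = (0.797378,-0.603480)
center distance |VC| = r/sin(θ/2) = 5.636683/sin(42.9211°) = 8.277190
C = V + |VC|·bis = (3.7206,-28.1898)
T_A = V + ((C−V)·d_A)·d_A = V + 6.0613·d_A = (-1.8311,-29.1647)
T_B = V + ((C−V)·d_B)·d_B = V + 6.0613·d_B = (3.1508,-22.5820)
sweep = 180° − θ = 94.1579°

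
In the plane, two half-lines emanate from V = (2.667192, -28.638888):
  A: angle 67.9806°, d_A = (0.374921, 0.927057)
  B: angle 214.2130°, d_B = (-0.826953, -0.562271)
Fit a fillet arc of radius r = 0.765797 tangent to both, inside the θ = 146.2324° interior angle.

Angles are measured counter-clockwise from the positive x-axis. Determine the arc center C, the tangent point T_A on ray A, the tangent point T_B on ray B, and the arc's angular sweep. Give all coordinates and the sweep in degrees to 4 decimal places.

bisector direction at 141.0968° = (-0.778208,0.628007)
center distance |VC| = r/sin(θ/2) = 0.765797/sin(73.1162°) = 0.800293
C = V + |VC|·bis = (2.0444,-28.1363)
T_A = V + ((C−V)·d_A)·d_A = V + 0.2324·d_A = (2.7543,-28.4234)
T_B = V + ((C−V)·d_B)·d_B = V + 0.2324·d_B = (2.4750,-28.7696)
sweep = 180° − θ = 33.7676°

center=(2.0444,-28.1363) T_A=(2.7543,-28.4234) T_B=(2.4750,-28.7696) sweep=33.7676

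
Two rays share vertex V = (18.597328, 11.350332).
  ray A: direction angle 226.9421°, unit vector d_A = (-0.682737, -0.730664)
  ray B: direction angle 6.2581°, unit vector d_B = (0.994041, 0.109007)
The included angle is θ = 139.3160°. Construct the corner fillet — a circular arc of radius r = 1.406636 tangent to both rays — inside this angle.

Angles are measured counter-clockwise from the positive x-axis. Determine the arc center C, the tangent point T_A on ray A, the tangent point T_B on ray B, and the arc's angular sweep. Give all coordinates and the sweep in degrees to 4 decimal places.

bisector direction at 296.6001° = (0.447761,-0.894153)
center distance |VC| = r/sin(θ/2) = 1.406636/sin(69.6580°) = 1.500197
C = V + |VC|·bis = (19.2691,10.0089)
T_A = V + ((C−V)·d_A)·d_A = V + 0.5215·d_A = (18.2413,10.9693)
T_B = V + ((C−V)·d_B)·d_B = V + 0.5215·d_B = (19.1157,11.4072)
sweep = 180° − θ = 40.6840°

center=(19.2691,10.0089) T_A=(18.2413,10.9693) T_B=(19.1157,11.4072) sweep=40.6840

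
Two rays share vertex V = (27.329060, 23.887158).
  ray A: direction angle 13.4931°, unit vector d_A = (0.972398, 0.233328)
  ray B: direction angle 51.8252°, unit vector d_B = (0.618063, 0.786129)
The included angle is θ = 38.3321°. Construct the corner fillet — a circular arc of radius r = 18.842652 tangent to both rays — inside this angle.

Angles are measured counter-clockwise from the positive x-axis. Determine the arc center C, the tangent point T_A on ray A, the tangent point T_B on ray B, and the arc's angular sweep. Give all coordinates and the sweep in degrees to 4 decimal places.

center=(75.6483,54.8589) T_A=(80.0448,36.5364) T_B=(60.8356,66.5049) sweep=141.6679

bisector direction at 32.6592° = (0.841896,0.539640)
center distance |VC| = r/sin(θ/2) = 18.842652/sin(19.1660°) = 57.393389
C = V + |VC|·bis = (75.6483,54.8589)
T_A = V + ((C−V)·d_A)·d_A = V + 54.2121·d_A = (80.0448,36.5364)
T_B = V + ((C−V)·d_B)·d_B = V + 54.2121·d_B = (60.8356,66.5049)
sweep = 180° − θ = 141.6679°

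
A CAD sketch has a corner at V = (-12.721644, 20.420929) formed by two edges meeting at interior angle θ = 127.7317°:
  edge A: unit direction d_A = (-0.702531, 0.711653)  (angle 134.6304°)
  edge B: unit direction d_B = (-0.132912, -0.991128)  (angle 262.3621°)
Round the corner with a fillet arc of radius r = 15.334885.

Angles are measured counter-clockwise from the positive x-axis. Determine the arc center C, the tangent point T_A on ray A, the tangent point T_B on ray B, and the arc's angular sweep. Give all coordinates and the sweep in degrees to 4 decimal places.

bisector direction at 198.4963° = (-0.948344,-0.317243)
center distance |VC| = r/sin(θ/2) = 15.334885/sin(63.8659°) = 17.081176
C = V + |VC|·bis = (-28.9205,15.0021)
T_A = V + ((C−V)·d_A)·d_A = V + 7.5238·d_A = (-18.0074,25.7753)
T_B = V + ((C−V)·d_B)·d_B = V + 7.5238·d_B = (-13.7217,12.9639)
sweep = 180° − θ = 52.2683°

center=(-28.9205,15.0021) T_A=(-18.0074,25.7753) T_B=(-13.7217,12.9639) sweep=52.2683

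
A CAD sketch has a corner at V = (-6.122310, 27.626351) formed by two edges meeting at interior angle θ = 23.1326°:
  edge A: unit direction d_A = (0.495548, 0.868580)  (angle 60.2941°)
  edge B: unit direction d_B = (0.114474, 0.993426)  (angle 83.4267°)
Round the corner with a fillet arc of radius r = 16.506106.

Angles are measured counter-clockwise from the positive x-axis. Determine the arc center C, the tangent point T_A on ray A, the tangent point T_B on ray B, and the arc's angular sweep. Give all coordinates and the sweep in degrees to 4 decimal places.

bisector direction at 71.8604° = (0.311333,0.950301)
center distance |VC| = r/sin(θ/2) = 16.506106/sin(11.5663°) = 82.324010
C = V + |VC|·bis = (19.5079,105.8589)
T_A = V + ((C−V)·d_A)·d_A = V + 80.6523·d_A = (33.8448,97.6794)
T_B = V + ((C−V)·d_B)·d_B = V + 80.6523·d_B = (3.1103,107.7484)
sweep = 180° − θ = 156.8674°

center=(19.5079,105.8589) T_A=(33.8448,97.6794) T_B=(3.1103,107.7484) sweep=156.8674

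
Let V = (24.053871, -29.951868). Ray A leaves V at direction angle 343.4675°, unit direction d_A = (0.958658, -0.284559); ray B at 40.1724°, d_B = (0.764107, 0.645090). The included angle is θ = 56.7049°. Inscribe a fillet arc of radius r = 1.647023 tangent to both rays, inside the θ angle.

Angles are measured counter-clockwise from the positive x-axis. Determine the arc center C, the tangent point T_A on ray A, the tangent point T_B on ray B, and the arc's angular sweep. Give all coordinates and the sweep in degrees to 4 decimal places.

center=(27.4485,-29.2415) T_A=(26.9798,-30.8204) T_B=(26.3860,-27.9830) sweep=123.2951

bisector direction at 11.8200° = (0.978796,0.204837)
center distance |VC| = r/sin(θ/2) = 1.647023/sin(28.3525°) = 3.468191
C = V + |VC|·bis = (27.4485,-29.2415)
T_A = V + ((C−V)·d_A)·d_A = V + 3.0522·d_A = (26.9798,-30.8204)
T_B = V + ((C−V)·d_B)·d_B = V + 3.0522·d_B = (26.3860,-27.9830)
sweep = 180° − θ = 123.2951°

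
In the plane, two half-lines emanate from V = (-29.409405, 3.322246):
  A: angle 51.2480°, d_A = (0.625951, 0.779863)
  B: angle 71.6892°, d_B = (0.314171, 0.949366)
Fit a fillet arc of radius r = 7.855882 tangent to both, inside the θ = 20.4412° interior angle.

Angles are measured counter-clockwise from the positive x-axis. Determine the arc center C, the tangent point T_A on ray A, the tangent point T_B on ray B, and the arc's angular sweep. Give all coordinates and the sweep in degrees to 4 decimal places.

center=(-8.2624,42.2192) T_A=(-2.1359,37.3018) T_B=(-15.7206,44.6873) sweep=159.5588

bisector direction at 61.4686° = (0.477640,0.878555)
center distance |VC| = r/sin(θ/2) = 7.855882/sin(10.2206°) = 44.273809
C = V + |VC|·bis = (-8.2624,42.2192)
T_A = V + ((C−V)·d_A)·d_A = V + 43.5713·d_A = (-2.1359,37.3018)
T_B = V + ((C−V)·d_B)·d_B = V + 43.5713·d_B = (-15.7206,44.6873)
sweep = 180° − θ = 159.5588°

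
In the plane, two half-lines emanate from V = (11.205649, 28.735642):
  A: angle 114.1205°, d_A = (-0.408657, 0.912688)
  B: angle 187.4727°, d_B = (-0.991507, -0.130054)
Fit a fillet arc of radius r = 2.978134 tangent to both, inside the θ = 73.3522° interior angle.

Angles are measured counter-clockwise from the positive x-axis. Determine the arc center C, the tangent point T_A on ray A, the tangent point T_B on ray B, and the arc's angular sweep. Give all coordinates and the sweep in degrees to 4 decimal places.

center=(6.8533,31.1684) T_A=(9.5714,32.3854) T_B=(7.2407,28.2156) sweep=106.6478

bisector direction at 150.7966° = (-0.872893,0.487911)
center distance |VC| = r/sin(θ/2) = 2.978134/sin(36.6761°) = 4.986072
C = V + |VC|·bis = (6.8533,31.1684)
T_A = V + ((C−V)·d_A)·d_A = V + 3.9990·d_A = (9.5714,32.3854)
T_B = V + ((C−V)·d_B)·d_B = V + 3.9990·d_B = (7.2407,28.2156)
sweep = 180° − θ = 106.6478°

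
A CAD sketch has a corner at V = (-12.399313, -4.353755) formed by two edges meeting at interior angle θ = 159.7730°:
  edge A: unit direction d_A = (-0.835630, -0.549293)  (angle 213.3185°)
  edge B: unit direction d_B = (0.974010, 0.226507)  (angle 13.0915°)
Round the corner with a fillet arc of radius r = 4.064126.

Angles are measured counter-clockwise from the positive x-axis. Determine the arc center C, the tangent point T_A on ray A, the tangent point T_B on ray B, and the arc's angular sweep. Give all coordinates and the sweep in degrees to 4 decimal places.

center=(-10.7727,-8.1481) T_A=(-13.0051,-4.7519) T_B=(-11.6932,-4.1896) sweep=20.2270

bisector direction at 293.2050° = (0.394022,-0.919101)
center distance |VC| = r/sin(θ/2) = 4.064126/sin(79.8865°) = 4.128272
C = V + |VC|·bis = (-10.7727,-8.1481)
T_A = V + ((C−V)·d_A)·d_A = V + 0.7249·d_A = (-13.0051,-4.7519)
T_B = V + ((C−V)·d_B)·d_B = V + 0.7249·d_B = (-11.6932,-4.1896)
sweep = 180° − θ = 20.2270°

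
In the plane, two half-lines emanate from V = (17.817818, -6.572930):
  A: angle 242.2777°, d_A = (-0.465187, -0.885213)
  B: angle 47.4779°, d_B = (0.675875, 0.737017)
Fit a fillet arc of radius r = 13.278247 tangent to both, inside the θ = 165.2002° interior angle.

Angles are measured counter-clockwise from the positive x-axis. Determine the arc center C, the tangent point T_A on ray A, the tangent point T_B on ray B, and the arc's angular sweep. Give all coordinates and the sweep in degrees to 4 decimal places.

center=(28.7697,-14.2764) T_A=(17.0156,-8.0995) T_B=(18.9834,-5.3019) sweep=14.7998

bisector direction at 324.8778° = (0.817927,-0.575322)
center distance |VC| = r/sin(θ/2) = 13.278247/sin(82.6001°) = 13.389765
C = V + |VC|·bis = (28.7697,-14.2764)
T_A = V + ((C−V)·d_A)·d_A = V + 1.7245·d_A = (17.0156,-8.0995)
T_B = V + ((C−V)·d_B)·d_B = V + 1.7245·d_B = (18.9834,-5.3019)
sweep = 180° − θ = 14.7998°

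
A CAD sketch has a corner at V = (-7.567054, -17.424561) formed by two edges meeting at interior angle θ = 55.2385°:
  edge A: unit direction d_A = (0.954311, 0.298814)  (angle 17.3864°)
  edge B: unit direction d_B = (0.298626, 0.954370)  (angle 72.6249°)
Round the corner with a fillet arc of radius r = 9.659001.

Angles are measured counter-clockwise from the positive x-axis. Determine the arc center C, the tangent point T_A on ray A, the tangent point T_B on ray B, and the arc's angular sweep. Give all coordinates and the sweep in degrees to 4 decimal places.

center=(7.1641,-2.6905) T_A=(10.0503,-11.9082) T_B=(-2.0542,0.1939) sweep=124.7615

bisector direction at 45.0057° = (0.707037,0.707177)
center distance |VC| = r/sin(θ/2) = 9.659001/sin(27.6193°) = 20.835054
C = V + |VC|·bis = (7.1641,-2.6905)
T_A = V + ((C−V)·d_A)·d_A = V + 18.4609·d_A = (10.0503,-11.9082)
T_B = V + ((C−V)·d_B)·d_B = V + 18.4609·d_B = (-2.0542,0.1939)
sweep = 180° − θ = 124.7615°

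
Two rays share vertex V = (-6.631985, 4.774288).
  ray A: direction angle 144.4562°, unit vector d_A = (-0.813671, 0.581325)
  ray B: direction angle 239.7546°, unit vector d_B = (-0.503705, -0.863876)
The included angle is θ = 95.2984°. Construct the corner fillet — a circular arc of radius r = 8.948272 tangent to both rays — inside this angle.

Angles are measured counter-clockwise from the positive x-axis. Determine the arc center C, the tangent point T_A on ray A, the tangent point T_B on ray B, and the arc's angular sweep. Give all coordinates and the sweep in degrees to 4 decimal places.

center=(-18.4708,2.2351) T_A=(-13.2690,9.5160) T_B=(-10.7406,-2.2722) sweep=84.7016

bisector direction at 192.1054° = (-0.977763,-0.209711)
center distance |VC| = r/sin(θ/2) = 8.948272/sin(47.6492°) = 12.108064
C = V + |VC|·bis = (-18.4708,2.2351)
T_A = V + ((C−V)·d_A)·d_A = V + 8.1568·d_A = (-13.2690,9.5160)
T_B = V + ((C−V)·d_B)·d_B = V + 8.1568·d_B = (-10.7406,-2.2722)
sweep = 180° − θ = 84.7016°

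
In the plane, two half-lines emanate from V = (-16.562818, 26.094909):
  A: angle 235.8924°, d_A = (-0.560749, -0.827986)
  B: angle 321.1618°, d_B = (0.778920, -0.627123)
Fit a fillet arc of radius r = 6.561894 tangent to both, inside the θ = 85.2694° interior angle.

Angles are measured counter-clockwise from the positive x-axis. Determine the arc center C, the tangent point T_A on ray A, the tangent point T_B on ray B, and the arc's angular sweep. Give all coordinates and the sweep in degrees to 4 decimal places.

center=(-15.1263,16.5140) T_A=(-20.5595,20.1936) T_B=(-11.0112,21.6252) sweep=94.7306

bisector direction at 278.5271° = (0.148277,-0.988946)
center distance |VC| = r/sin(θ/2) = 6.561894/sin(42.6347°) = 9.688003
C = V + |VC|·bis = (-15.1263,16.5140)
T_A = V + ((C−V)·d_A)·d_A = V + 7.1273·d_A = (-20.5595,20.1936)
T_B = V + ((C−V)·d_B)·d_B = V + 7.1273·d_B = (-11.0112,21.6252)
sweep = 180° − θ = 94.7306°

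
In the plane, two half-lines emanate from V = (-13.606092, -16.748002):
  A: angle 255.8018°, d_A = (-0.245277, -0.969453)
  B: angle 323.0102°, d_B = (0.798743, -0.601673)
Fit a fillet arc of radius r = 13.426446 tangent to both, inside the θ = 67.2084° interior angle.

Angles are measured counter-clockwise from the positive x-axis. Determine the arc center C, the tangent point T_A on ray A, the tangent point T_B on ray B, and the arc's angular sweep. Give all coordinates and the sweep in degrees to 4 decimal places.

bisector direction at 289.4060° = (0.332260,-0.943188)
center distance |VC| = r/sin(θ/2) = 13.426446/sin(33.6042°) = 24.259432
C = V + |VC|·bis = (-5.5457,-39.6292)
T_A = V + ((C−V)·d_A)·d_A = V + 20.2052·d_A = (-18.5620,-36.3360)
T_B = V + ((C−V)·d_B)·d_B = V + 20.2052·d_B = (2.5327,-28.9049)
sweep = 180° − θ = 112.7916°

center=(-5.5457,-39.6292) T_A=(-18.5620,-36.3360) T_B=(2.5327,-28.9049) sweep=112.7916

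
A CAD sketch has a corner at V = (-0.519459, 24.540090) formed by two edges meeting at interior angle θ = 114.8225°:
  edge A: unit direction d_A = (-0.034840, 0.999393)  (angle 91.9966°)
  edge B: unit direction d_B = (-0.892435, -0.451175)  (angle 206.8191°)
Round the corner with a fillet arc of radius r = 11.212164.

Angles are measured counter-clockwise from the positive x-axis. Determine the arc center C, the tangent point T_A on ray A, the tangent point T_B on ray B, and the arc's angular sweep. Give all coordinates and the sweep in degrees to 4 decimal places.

center=(-11.9745,31.3125) T_A=(-0.7692,31.7031) T_B=(-6.9159,21.3063) sweep=65.1775

bisector direction at 149.4079° = (-0.860812,0.508923)
center distance |VC| = r/sin(θ/2) = 11.212164/sin(57.4113°) = 13.307288
C = V + |VC|·bis = (-11.9745,31.3125)
T_A = V + ((C−V)·d_A)·d_A = V + 7.1674·d_A = (-0.7692,31.7031)
T_B = V + ((C−V)·d_B)·d_B = V + 7.1674·d_B = (-6.9159,21.3063)
sweep = 180° − θ = 65.1775°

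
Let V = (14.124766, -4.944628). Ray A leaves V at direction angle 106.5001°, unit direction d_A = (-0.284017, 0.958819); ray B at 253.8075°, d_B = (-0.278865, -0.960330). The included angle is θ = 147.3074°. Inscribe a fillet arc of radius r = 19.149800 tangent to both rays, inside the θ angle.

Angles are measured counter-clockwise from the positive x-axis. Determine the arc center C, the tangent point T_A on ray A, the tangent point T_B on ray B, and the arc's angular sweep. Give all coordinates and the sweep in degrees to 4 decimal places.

center=(-5.8316,-4.9982) T_A=(12.5296,0.4407) T_B=(12.5585,-10.3384) sweep=32.6926

bisector direction at 180.1538° = (-0.999996,-0.002684)
center distance |VC| = r/sin(θ/2) = 19.149800/sin(73.6537°) = 19.956477
C = V + |VC|·bis = (-5.8316,-4.9982)
T_A = V + ((C−V)·d_A)·d_A = V + 5.6166·d_A = (12.5296,0.4407)
T_B = V + ((C−V)·d_B)·d_B = V + 5.6166·d_B = (12.5585,-10.3384)
sweep = 180° − θ = 32.6926°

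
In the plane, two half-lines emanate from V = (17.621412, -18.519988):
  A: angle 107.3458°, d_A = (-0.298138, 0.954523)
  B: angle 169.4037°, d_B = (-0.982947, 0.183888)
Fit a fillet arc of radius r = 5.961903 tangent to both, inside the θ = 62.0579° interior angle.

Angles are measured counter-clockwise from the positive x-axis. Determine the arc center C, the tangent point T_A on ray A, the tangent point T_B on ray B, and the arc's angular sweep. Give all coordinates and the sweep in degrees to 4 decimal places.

center=(8.9758,-10.8373) T_A=(14.6666,-9.0598) T_B=(7.8795,-16.6975) sweep=117.9421

bisector direction at 138.3748° = (-0.747505,0.664256)
center distance |VC| = r/sin(θ/2) = 5.961903/sin(31.0289°) = 11.565930
C = V + |VC|·bis = (8.9758,-10.8373)
T_A = V + ((C−V)·d_A)·d_A = V + 9.9109·d_A = (14.6666,-9.0598)
T_B = V + ((C−V)·d_B)·d_B = V + 9.9109·d_B = (7.8795,-16.6975)
sweep = 180° − θ = 117.9421°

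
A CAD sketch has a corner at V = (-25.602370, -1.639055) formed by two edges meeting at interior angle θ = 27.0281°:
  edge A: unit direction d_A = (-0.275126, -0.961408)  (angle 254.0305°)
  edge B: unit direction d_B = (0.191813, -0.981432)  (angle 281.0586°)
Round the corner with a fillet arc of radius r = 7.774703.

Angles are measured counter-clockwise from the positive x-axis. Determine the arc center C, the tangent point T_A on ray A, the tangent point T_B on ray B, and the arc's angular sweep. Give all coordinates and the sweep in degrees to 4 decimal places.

center=(-27.0278,-34.8787) T_A=(-34.5024,-32.7397) T_B=(-19.3974,-33.3874) sweep=152.9719

bisector direction at 267.5446° = (-0.042843,-0.999082)
center distance |VC| = r/sin(θ/2) = 7.774703/sin(13.5140°) = 33.270184
C = V + |VC|·bis = (-27.0278,-34.8787)
T_A = V + ((C−V)·d_A)·d_A = V + 32.3490·d_A = (-34.5024,-32.7397)
T_B = V + ((C−V)·d_B)·d_B = V + 32.3490·d_B = (-19.3974,-33.3874)
sweep = 180° − θ = 152.9719°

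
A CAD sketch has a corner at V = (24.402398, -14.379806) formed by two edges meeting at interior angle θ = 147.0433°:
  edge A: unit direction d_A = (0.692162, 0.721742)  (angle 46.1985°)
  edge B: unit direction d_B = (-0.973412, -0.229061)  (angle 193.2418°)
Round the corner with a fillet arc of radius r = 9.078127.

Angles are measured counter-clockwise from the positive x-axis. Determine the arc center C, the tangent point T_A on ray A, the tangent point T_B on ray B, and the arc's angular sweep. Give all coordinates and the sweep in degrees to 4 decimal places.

bisector direction at 119.7201° = (-0.495764,0.868457)
center distance |VC| = r/sin(θ/2) = 9.078127/sin(73.5216°) = 9.466964
C = V + |VC|·bis = (19.7090,-6.1582)
T_A = V + ((C−V)·d_A)·d_A = V + 2.6853·d_A = (26.2611,-12.4417)
T_B = V + ((C−V)·d_B)·d_B = V + 2.6853·d_B = (21.7885,-14.9949)
sweep = 180° − θ = 32.9567°

center=(19.7090,-6.1582) T_A=(26.2611,-12.4417) T_B=(21.7885,-14.9949) sweep=32.9567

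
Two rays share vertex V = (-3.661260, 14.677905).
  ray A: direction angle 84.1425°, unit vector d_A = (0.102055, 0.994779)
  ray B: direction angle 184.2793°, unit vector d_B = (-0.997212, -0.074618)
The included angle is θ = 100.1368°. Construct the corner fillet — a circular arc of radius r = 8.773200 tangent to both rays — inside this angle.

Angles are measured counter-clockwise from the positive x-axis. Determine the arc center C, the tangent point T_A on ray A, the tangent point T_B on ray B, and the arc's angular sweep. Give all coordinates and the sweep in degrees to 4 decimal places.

bisector direction at 134.2109° = (-0.697301,0.716778)
center distance |VC| = r/sin(θ/2) = 8.773200/sin(50.0684°) = 11.441147
C = V + |VC|·bis = (-11.6392,22.8787)
T_A = V + ((C−V)·d_A)·d_A = V + 7.3438·d_A = (-2.9118,21.9833)
T_B = V + ((C−V)·d_B)·d_B = V + 7.3438·d_B = (-10.9845,14.1299)
sweep = 180° − θ = 79.8632°

center=(-11.6392,22.8787) T_A=(-2.9118,21.9833) T_B=(-10.9845,14.1299) sweep=79.8632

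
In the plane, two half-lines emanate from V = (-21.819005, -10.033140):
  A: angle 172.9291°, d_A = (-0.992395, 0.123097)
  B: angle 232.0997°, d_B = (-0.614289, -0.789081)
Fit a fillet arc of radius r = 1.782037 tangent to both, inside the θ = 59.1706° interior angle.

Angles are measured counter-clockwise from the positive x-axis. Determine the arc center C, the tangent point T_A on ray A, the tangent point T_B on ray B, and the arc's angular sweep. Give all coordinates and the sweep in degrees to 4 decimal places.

center=(-25.1533,-11.4152) T_A=(-24.9340,-9.6468) T_B=(-23.7472,-12.5099) sweep=120.8294

bisector direction at 202.5144° = (-0.923783,-0.382916)
center distance |VC| = r/sin(θ/2) = 1.782037/sin(29.5853°) = 3.609417
C = V + |VC|·bis = (-25.1533,-11.4152)
T_A = V + ((C−V)·d_A)·d_A = V + 3.1388·d_A = (-24.9340,-9.6468)
T_B = V + ((C−V)·d_B)·d_B = V + 3.1388·d_B = (-23.7472,-12.5099)
sweep = 180° − θ = 120.8294°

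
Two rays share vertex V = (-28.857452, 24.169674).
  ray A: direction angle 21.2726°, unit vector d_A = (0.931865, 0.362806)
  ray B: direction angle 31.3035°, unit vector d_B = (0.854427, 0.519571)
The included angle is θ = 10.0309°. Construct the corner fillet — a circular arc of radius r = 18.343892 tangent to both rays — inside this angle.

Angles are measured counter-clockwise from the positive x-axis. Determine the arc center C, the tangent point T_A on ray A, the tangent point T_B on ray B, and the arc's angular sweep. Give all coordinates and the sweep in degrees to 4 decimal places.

bisector direction at 26.2881° = (0.896579,0.442884)
center distance |VC| = r/sin(θ/2) = 18.343892/sin(5.0155°) = 209.825849
C = V + |VC|·bis = (159.2680,117.0982)
T_A = V + ((C−V)·d_A)·d_A = V + 209.0225·d_A = (165.9232,100.0042)
T_B = V + ((C−V)·d_B)·d_B = V + 209.0225·d_B = (149.7370,132.7717)
sweep = 180° − θ = 169.9691°

center=(159.2680,117.0982) T_A=(165.9232,100.0042) T_B=(149.7370,132.7717) sweep=169.9691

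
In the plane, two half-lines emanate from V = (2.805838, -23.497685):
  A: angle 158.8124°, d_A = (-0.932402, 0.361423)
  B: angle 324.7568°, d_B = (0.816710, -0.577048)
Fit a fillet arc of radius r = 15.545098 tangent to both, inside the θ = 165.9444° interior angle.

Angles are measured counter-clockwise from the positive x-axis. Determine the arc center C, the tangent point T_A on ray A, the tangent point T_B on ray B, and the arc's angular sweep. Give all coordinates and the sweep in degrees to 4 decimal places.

bisector direction at 241.7846° = (-0.472788,-0.881176)
center distance |VC| = r/sin(θ/2) = 15.545098/sin(82.9722°) = 15.662774
C = V + |VC|·bis = (-4.5993,-37.2994)
T_A = V + ((C−V)·d_A)·d_A = V + 1.9164·d_A = (1.0190,-22.8051)
T_B = V + ((C−V)·d_B)·d_B = V + 1.9164·d_B = (4.3709,-24.6035)
sweep = 180° − θ = 14.0556°

center=(-4.5993,-37.2994) T_A=(1.0190,-22.8051) T_B=(4.3709,-24.6035) sweep=14.0556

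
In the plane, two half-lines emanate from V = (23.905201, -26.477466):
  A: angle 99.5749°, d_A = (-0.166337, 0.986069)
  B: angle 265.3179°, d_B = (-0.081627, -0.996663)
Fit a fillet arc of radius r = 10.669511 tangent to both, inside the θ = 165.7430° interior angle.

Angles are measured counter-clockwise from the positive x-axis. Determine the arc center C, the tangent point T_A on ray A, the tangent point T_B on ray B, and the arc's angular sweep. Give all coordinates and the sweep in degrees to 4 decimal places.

bisector direction at 182.4464° = (-0.999089,-0.042685)
center distance |VC| = r/sin(θ/2) = 10.669511/sin(82.8715°) = 10.752625
C = V + |VC|·bis = (13.1624,-26.9364)
T_A = V + ((C−V)·d_A)·d_A = V + 1.3343·d_A = (23.6832,-25.1617)
T_B = V + ((C−V)·d_B)·d_B = V + 1.3343·d_B = (23.7963,-27.8074)
sweep = 180° − θ = 14.2570°

center=(13.1624,-26.9364) T_A=(23.6832,-25.1617) T_B=(23.7963,-27.8074) sweep=14.2570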